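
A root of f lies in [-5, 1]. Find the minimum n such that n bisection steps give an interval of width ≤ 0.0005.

Width after n steps is 6/2^n. Need 2^n ≥ 6/0.0005 = 12000.
2^13 = 8192 < 12000 ≤ 2^14 = 16384, so n = 14.

14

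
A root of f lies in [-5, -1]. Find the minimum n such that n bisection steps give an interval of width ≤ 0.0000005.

23

Width after n steps is 4/2^n. Need 2^n ≥ 4/0.0000005 = 8000000.
2^22 = 4194304 < 8000000 ≤ 2^23 = 8388608, so n = 23.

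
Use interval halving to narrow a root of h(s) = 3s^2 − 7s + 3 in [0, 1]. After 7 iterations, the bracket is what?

h(0.5) = 0.25 > 0, so the root lies in [0.5, 1]
h(0.75) = -0.5625 < 0, so the root lies in [0.5, 0.75]
h(0.625) = -0.203125 < 0, so the root lies in [0.5, 0.625]
h(0.5625) = 0.0117 > 0, so the root lies in [0.5625, 0.625]
h(0.59375) = -0.0986 < 0, so the root lies in [0.5625, 0.59375]
h(0.578125) = -0.0442 < 0, so the root lies in [0.5625, 0.578125]
h(0.5703125) = -0.0164 < 0, so the root lies in [0.5625, 0.5703125]

[0.5625, 0.5703125]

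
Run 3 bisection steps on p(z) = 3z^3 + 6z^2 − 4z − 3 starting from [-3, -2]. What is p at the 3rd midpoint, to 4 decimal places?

0.1543

m = -2.5, p(m) = -2.375 (−); new bracket [-2.5, -2]
m = -2.25, p(m) = 2.203125 (+); new bracket [-2.5, -2.25]
m = -2.375, p(m) = 0.154297 (+); new bracket [-2.5, -2.375]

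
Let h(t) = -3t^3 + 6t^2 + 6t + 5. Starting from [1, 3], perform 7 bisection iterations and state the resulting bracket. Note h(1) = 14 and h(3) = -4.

[2.890625, 2.90625]

midpoint 2: h = 17 > 0 → [2, 3]
midpoint 2.5: h = 10.625 > 0 → [2.5, 3]
midpoint 2.75: h = 4.484375 > 0 → [2.75, 3]
midpoint 2.875: h = 0.5527 > 0 → [2.875, 3]
midpoint 2.9375: h = -1.6438 < 0 → [2.875, 2.9375]
midpoint 2.90625: h = -0.5258 < 0 → [2.875, 2.90625]
midpoint 2.890625: h = 0.0183 > 0 → [2.890625, 2.90625]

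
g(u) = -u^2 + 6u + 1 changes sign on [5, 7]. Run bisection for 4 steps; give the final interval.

[6.125, 6.25]

u = 6 gives g = 1, positive; keep [6, 7]
u = 6.5 gives g = -2.25, negative; keep [6, 6.5]
u = 6.25 gives g = -0.5625, negative; keep [6, 6.25]
u = 6.125 gives g = 0.2344, positive; keep [6.125, 6.25]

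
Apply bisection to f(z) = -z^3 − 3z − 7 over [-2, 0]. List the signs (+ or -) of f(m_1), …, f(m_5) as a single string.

m = -1, f(m) = -3 (−); new bracket [-2, -1]
m = -1.5, f(m) = 0.875 (+); new bracket [-1.5, -1]
m = -1.25, f(m) = -1.296875 (−); new bracket [-1.5, -1.25]
m = -1.375, f(m) = -0.2754 (−); new bracket [-1.5, -1.375]
m = -1.4375, f(m) = 0.283 (+); new bracket [-1.4375, -1.375]

-+--+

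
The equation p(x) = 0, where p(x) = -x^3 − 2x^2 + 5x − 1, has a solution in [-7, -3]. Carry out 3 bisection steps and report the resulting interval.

m = -5, p(m) = 49 (+); new bracket [-5, -3]
m = -4, p(m) = 11 (+); new bracket [-4, -3]
m = -3.5, p(m) = -0.125 (−); new bracket [-4, -3.5]

[-4, -3.5]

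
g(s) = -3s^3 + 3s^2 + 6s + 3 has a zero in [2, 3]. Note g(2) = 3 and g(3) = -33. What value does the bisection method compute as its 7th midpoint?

2.1484375

m = 2.5, g(m) = -10.125 (−); new bracket [2, 2.5]
m = 2.25, g(m) = -2.484375 (−); new bracket [2, 2.25]
m = 2.125, g(m) = 0.509766 (+); new bracket [2.125, 2.25]
m = 2.1875, g(m) = -0.9221 (−); new bracket [2.125, 2.1875]
m = 2.15625, g(m) = -0.1902 (−); new bracket [2.125, 2.15625]
m = 2.140625, g(m) = 0.1638 (+); new bracket [2.140625, 2.15625]
m = 2.1484375, g(m) = -0.0122 (−); new bracket [2.140625, 2.1484375]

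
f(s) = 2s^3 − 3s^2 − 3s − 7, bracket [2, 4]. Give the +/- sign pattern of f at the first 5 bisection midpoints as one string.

+-++-

f(3) = 11 > 0, so the root lies in [2, 3]
f(2.5) = -2 < 0, so the root lies in [2.5, 3]
f(2.75) = 3.65625 > 0, so the root lies in [2.5, 2.75]
f(2.625) = 0.6289 > 0, so the root lies in [2.5, 2.625]
f(2.5625) = -0.7339 < 0, so the root lies in [2.5625, 2.625]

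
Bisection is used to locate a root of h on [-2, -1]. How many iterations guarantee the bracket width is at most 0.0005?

Width after n steps is 1/2^n. Need 2^n ≥ 1/0.0005 = 2000.
2^10 = 1024 < 2000 ≤ 2^11 = 2048, so n = 11.

11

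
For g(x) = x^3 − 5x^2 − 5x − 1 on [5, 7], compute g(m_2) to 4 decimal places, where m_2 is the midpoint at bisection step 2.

-13.3750

g(6) = 5 > 0, so the root lies in [5, 6]
g(5.5) = -13.375 < 0, so the root lies in [5.5, 6]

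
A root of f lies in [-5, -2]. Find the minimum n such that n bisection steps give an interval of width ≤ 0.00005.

16

Width after n steps is 3/2^n. Need 2^n ≥ 3/0.00005 = 60000.
2^15 = 32768 < 60000 ≤ 2^16 = 65536, so n = 16.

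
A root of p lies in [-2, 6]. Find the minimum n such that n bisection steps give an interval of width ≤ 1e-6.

Width after n steps is 8/2^n. Need 2^n ≥ 8/1e-6 = 8000000.
2^22 = 4194304 < 8000000 ≤ 2^23 = 8388608, so n = 23.

23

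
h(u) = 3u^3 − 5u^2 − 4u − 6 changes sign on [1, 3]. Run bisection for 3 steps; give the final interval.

m = 2, h(m) = -10 (−); new bracket [2, 3]
m = 2.5, h(m) = -0.375 (−); new bracket [2.5, 3]
m = 2.75, h(m) = 7.578125 (+); new bracket [2.5, 2.75]

[2.5, 2.75]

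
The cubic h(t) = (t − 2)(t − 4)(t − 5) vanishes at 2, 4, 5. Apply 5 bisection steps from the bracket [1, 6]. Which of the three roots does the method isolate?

t = 3.5 gives h = 1.125, positive; keep [1, 3.5]
t = 2.25 gives h = 1.203125, positive; keep [1, 2.25]
t = 1.625 gives h = -3.005859, negative; keep [1.625, 2.25]
t = 1.9375 gives h = -0.3948, negative; keep [1.9375, 2.25]
t = 2.09375 gives h = 0.5194, positive; keep [1.9375, 2.09375]

2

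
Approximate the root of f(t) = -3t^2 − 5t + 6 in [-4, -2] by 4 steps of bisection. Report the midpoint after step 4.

-2.375

midpoint -3: f = -6 < 0 → [-3, -2]
midpoint -2.5: f = -0.25 < 0 → [-2.5, -2]
midpoint -2.25: f = 2.0625 > 0 → [-2.5, -2.25]
midpoint -2.375: f = 0.9531 > 0 → [-2.5, -2.375]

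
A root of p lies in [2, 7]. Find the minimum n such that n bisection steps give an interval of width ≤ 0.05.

Width after n steps is 5/2^n. Need 2^n ≥ 5/0.05 = 100.
2^6 = 64 < 100 ≤ 2^7 = 128, so n = 7.

7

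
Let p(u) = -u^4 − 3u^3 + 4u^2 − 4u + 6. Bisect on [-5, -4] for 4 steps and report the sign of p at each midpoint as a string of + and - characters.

midpoint -4.5: p = -31.6875 < 0 → [-4.5, -4]
midpoint -4.25: p = -0.707031 < 0 → [-4.25, -4]
midpoint -4.125: p = 11.599365 > 0 → [-4.25, -4.125]
midpoint -4.1875: p = 5.6943 > 0 → [-4.25, -4.1875]

--++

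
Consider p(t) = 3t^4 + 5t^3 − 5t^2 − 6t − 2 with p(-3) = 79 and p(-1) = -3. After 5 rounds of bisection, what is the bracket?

[-2.125, -2.0625]

m = -2, p(m) = -2 (−); new bracket [-3, -2]
m = -2.5, p(m) = 20.8125 (+); new bracket [-2.5, -2]
m = -2.25, p(m) = 6.121094 (+); new bracket [-2.25, -2]
m = -2.125, p(m) = 1.366 (+); new bracket [-2.125, -2]
m = -2.0625, p(m) = -0.4758 (−); new bracket [-2.125, -2.0625]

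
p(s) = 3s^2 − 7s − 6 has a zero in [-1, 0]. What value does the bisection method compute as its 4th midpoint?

midpoint -0.5: p = -1.75 < 0 → [-1, -0.5]
midpoint -0.75: p = 0.9375 > 0 → [-0.75, -0.5]
midpoint -0.625: p = -0.453125 < 0 → [-0.75, -0.625]
midpoint -0.6875: p = 0.2305 > 0 → [-0.6875, -0.625]

-0.6875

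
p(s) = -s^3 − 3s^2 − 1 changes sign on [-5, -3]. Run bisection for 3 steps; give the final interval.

m = -4, p(m) = 15 (+); new bracket [-4, -3]
m = -3.5, p(m) = 5.125 (+); new bracket [-3.5, -3]
m = -3.25, p(m) = 1.640625 (+); new bracket [-3.25, -3]

[-3.25, -3]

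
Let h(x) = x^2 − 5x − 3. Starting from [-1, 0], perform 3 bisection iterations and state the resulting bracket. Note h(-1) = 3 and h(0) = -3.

[-0.625, -0.5]

midpoint -0.5: h = -0.25 < 0 → [-1, -0.5]
midpoint -0.75: h = 1.3125 > 0 → [-0.75, -0.5]
midpoint -0.625: h = 0.515625 > 0 → [-0.625, -0.5]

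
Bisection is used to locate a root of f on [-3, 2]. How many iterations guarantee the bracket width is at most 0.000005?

Width after n steps is 5/2^n. Need 2^n ≥ 5/0.000005 = 1000000.
2^19 = 524288 < 1000000 ≤ 2^20 = 1048576, so n = 20.

20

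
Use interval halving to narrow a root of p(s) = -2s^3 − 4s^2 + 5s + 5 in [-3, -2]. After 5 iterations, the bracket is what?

[-2.59375, -2.5625]

midpoint -2.5: p = -1.25 < 0 → [-3, -2.5]
midpoint -2.75: p = 2.59375 > 0 → [-2.75, -2.5]
midpoint -2.625: p = 0.488281 > 0 → [-2.625, -2.5]
midpoint -2.5625: p = -0.4253 < 0 → [-2.625, -2.5625]
midpoint -2.59375: p = 0.0202 > 0 → [-2.59375, -2.5625]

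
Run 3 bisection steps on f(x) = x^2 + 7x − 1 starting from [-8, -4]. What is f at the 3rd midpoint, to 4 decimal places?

x = -6 gives f = -7, negative; keep [-8, -6]
x = -7 gives f = -1, negative; keep [-8, -7]
x = -7.5 gives f = 2.75, positive; keep [-7.5, -7]

2.7500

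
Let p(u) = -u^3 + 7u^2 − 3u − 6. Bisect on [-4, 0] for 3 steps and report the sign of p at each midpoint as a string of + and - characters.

u = -2 gives p = 36, positive; keep [-2, 0]
u = -1 gives p = 5, positive; keep [-1, 0]
u = -0.5 gives p = -2.625, negative; keep [-1, -0.5]

++-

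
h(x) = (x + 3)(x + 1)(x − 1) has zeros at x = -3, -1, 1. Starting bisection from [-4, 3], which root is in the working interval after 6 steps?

m = -0.5, h(m) = -1.875 (−); new bracket [-0.5, 3]
m = 1.25, h(m) = 2.390625 (+); new bracket [-0.5, 1.25]
m = 0.375, h(m) = -2.900391 (−); new bracket [0.375, 1.25]
m = 0.8125, h(m) = -1.2957 (−); new bracket [0.8125, 1.25]
m = 1.03125, h(m) = 0.2559 (+); new bracket [0.8125, 1.03125]
m = 0.921875, h(m) = -0.5889 (−); new bracket [0.921875, 1.03125]

1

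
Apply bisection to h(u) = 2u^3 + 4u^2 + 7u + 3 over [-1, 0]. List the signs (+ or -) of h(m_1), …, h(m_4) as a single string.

+---

u = -0.5 gives h = 0.25, positive; keep [-1, -0.5]
u = -0.75 gives h = -0.84375, negative; keep [-0.75, -0.5]
u = -0.625 gives h = -0.300781, negative; keep [-0.625, -0.5]
u = -0.5625 gives h = -0.0278, negative; keep [-0.5625, -0.5]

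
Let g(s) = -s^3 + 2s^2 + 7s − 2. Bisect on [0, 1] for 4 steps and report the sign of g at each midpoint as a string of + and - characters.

g(0.5) = 1.875 > 0, so the root lies in [0, 0.5]
g(0.25) = -0.140625 < 0, so the root lies in [0.25, 0.5]
g(0.375) = 0.853516 > 0, so the root lies in [0.25, 0.375]
g(0.3125) = 0.3523 > 0, so the root lies in [0.25, 0.3125]

+-++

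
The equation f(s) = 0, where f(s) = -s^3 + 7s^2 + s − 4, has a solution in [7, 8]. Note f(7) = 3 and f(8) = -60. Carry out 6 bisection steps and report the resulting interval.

f(7.5) = -24.625 < 0, so the root lies in [7, 7.5]
f(7.25) = -9.890625 < 0, so the root lies in [7, 7.25]
f(7.125) = -3.220703 < 0, so the root lies in [7, 7.125]
f(7.0625) = -0.0549 < 0, so the root lies in [7, 7.0625]
f(7.03125) = 1.4863 > 0, so the root lies in [7.03125, 7.0625]
f(7.046875) = 0.7191 > 0, so the root lies in [7.046875, 7.0625]

[7.046875, 7.0625]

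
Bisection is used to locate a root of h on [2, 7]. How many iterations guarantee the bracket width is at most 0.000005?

20

Width after n steps is 5/2^n. Need 2^n ≥ 5/0.000005 = 1000000.
2^19 = 524288 < 1000000 ≤ 2^20 = 1048576, so n = 20.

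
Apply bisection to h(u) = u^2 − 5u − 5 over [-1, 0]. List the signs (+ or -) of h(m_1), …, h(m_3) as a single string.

--+

u = -0.5 gives h = -2.25, negative; keep [-1, -0.5]
u = -0.75 gives h = -0.6875, negative; keep [-1, -0.75]
u = -0.875 gives h = 0.140625, positive; keep [-0.875, -0.75]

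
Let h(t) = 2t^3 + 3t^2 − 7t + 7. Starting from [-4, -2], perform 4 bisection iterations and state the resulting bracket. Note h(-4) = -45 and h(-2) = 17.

h(-3) = 1 > 0, so the root lies in [-4, -3]
h(-3.5) = -17.5 < 0, so the root lies in [-3.5, -3]
h(-3.25) = -7.21875 < 0, so the root lies in [-3.25, -3]
h(-3.125) = -2.8633 < 0, so the root lies in [-3.125, -3]

[-3.125, -3]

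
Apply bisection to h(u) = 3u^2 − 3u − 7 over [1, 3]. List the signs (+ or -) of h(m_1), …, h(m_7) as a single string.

-+++--+

h(2) = -1 < 0, so the root lies in [2, 3]
h(2.5) = 4.25 > 0, so the root lies in [2, 2.5]
h(2.25) = 1.4375 > 0, so the root lies in [2, 2.25]
h(2.125) = 0.1719 > 0, so the root lies in [2, 2.125]
h(2.0625) = -0.4258 < 0, so the root lies in [2.0625, 2.125]
h(2.09375) = -0.1299 < 0, so the root lies in [2.09375, 2.125]
h(2.109375) = 0.0203 > 0, so the root lies in [2.09375, 2.109375]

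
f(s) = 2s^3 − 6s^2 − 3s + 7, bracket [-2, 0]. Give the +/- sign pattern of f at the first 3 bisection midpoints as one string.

+--

f(-1) = 2 > 0, so the root lies in [-2, -1]
f(-1.5) = -8.75 < 0, so the root lies in [-1.5, -1]
f(-1.25) = -2.53125 < 0, so the root lies in [-1.25, -1]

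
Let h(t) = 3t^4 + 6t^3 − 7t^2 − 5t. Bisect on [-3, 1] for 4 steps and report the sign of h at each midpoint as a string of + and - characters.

midpoint -1: h = -5 < 0 → [-3, -1]
midpoint -2: h = -18 < 0 → [-3, -2]
midpoint -2.5: h = -7.8125 < 0 → [-3, -2.5]
midpoint -2.75: h = 7.6055 > 0 → [-2.75, -2.5]

---+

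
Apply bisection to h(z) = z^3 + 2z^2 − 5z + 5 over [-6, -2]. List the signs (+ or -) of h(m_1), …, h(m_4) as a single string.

h(-4) = -7 < 0, so the root lies in [-4, -2]
h(-3) = 11 > 0, so the root lies in [-4, -3]
h(-3.5) = 4.125 > 0, so the root lies in [-4, -3.5]
h(-3.75) = -0.8594 < 0, so the root lies in [-3.75, -3.5]

-++-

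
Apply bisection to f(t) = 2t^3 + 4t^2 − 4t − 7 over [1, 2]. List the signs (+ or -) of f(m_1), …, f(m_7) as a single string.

t = 1.5 gives f = 2.75, positive; keep [1, 1.5]
t = 1.25 gives f = -1.84375, negative; keep [1.25, 1.5]
t = 1.375 gives f = 0.261719, positive; keep [1.25, 1.375]
t = 1.3125 gives f = -0.8374, negative; keep [1.3125, 1.375]
t = 1.34375 gives f = -0.2996, negative; keep [1.34375, 1.375]
t = 1.359375 gives f = -0.0219, negative; keep [1.359375, 1.375]
t = 1.3671875 gives f = 0.1192, positive; keep [1.359375, 1.3671875]

+-+---+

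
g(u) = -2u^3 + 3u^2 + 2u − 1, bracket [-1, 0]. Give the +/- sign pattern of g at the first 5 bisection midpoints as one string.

u = -0.5 gives g = -1, negative; keep [-1, -0.5]
u = -0.75 gives g = 0.03125, positive; keep [-0.75, -0.5]
u = -0.625 gives g = -0.589844, negative; keep [-0.75, -0.625]
u = -0.6875 gives g = -0.3071, negative; keep [-0.75, -0.6875]
u = -0.71875 gives g = -0.1451, negative; keep [-0.75, -0.71875]

-+---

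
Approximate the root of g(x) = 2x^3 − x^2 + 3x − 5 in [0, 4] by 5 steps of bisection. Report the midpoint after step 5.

1.125

x = 2 gives g = 13, positive; keep [0, 2]
x = 1 gives g = -1, negative; keep [1, 2]
x = 1.5 gives g = 4, positive; keep [1, 1.5]
x = 1.25 gives g = 1.0938, positive; keep [1, 1.25]
x = 1.125 gives g = -0.043, negative; keep [1.125, 1.25]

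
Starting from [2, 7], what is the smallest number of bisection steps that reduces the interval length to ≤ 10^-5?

Width after n steps is 5/2^n. Need 2^n ≥ 5/10^-5 = 500000.
2^18 = 262144 < 500000 ≤ 2^19 = 524288, so n = 19.

19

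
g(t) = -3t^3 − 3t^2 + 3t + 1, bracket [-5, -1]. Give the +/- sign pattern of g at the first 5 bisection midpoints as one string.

midpoint -3: g = 46 > 0 → [-3, -1]
midpoint -2: g = 7 > 0 → [-2, -1]
midpoint -1.5: g = -0.125 < 0 → [-2, -1.5]
midpoint -1.75: g = 2.6406 > 0 → [-1.75, -1.5]
midpoint -1.625: g = 1.0762 > 0 → [-1.625, -1.5]

++-++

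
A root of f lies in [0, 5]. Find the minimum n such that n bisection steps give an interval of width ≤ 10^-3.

13

Width after n steps is 5/2^n. Need 2^n ≥ 5/10^-3 = 5000.
2^12 = 4096 < 5000 ≤ 2^13 = 8192, so n = 13.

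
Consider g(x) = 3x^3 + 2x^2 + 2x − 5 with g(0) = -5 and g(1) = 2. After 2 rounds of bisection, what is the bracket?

[0.75, 1]

g(0.5) = -3.125 < 0, so the root lies in [0.5, 1]
g(0.75) = -1.109375 < 0, so the root lies in [0.75, 1]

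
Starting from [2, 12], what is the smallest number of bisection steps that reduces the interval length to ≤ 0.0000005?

25

Width after n steps is 10/2^n. Need 2^n ≥ 10/0.0000005 = 20000000.
2^24 = 16777216 < 20000000 ≤ 2^25 = 33554432, so n = 25.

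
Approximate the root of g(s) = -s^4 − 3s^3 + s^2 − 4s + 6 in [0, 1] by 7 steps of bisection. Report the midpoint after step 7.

midpoint 0.5: g = 3.8125 > 0 → [0.5, 1]
midpoint 0.75: g = 1.980469 > 0 → [0.75, 1]
midpoint 0.875: g = 0.669678 > 0 → [0.875, 1]
midpoint 0.9375: g = -0.1155 < 0 → [0.875, 0.9375]
midpoint 0.90625: g = 0.2889 > 0 → [0.90625, 0.9375]
midpoint 0.921875: g = 0.0897 > 0 → [0.921875, 0.9375]
midpoint 0.9296875: g = -0.0121 < 0 → [0.921875, 0.9296875]

0.9296875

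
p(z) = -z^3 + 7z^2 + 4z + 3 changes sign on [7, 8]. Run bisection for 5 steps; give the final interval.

m = 7.5, p(m) = 4.875 (+); new bracket [7.5, 8]
m = 7.75, p(m) = -11.046875 (−); new bracket [7.5, 7.75]
m = 7.625, p(m) = -2.837891 (−); new bracket [7.5, 7.625]
m = 7.5625, p(m) = 1.0798 (+); new bracket [7.5625, 7.625]
m = 7.59375, p(m) = -0.8636 (−); new bracket [7.5625, 7.59375]

[7.5625, 7.59375]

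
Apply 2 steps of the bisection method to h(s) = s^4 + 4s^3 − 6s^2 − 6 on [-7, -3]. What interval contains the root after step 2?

s = -5 gives h = -31, negative; keep [-7, -5]
s = -6 gives h = 210, positive; keep [-6, -5]

[-6, -5]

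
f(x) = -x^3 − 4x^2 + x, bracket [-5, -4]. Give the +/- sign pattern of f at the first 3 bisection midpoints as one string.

f(-4.5) = 5.625 > 0, so the root lies in [-4.5, -4]
f(-4.25) = 0.265625 > 0, so the root lies in [-4.25, -4]
f(-4.125) = -1.998047 < 0, so the root lies in [-4.25, -4.125]

++-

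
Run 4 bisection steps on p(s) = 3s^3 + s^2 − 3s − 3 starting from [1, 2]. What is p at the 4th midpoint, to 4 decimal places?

m = 1.5, p(m) = 4.875 (+); new bracket [1, 1.5]
m = 1.25, p(m) = 0.671875 (+); new bracket [1, 1.25]
m = 1.125, p(m) = -0.837891 (−); new bracket [1.125, 1.25]
m = 1.1875, p(m) = -0.1287 (−); new bracket [1.1875, 1.25]

-0.1287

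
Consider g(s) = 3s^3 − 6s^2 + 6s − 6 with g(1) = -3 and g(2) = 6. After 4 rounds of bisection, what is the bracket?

m = 1.5, g(m) = -0.375 (−); new bracket [1.5, 2]
m = 1.75, g(m) = 2.203125 (+); new bracket [1.5, 1.75]
m = 1.625, g(m) = 0.779297 (+); new bracket [1.5, 1.625]
m = 1.5625, g(m) = 0.1707 (+); new bracket [1.5, 1.5625]

[1.5, 1.5625]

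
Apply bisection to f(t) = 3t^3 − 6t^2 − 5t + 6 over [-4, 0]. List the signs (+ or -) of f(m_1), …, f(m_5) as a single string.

midpoint -2: f = -32 < 0 → [-2, 0]
midpoint -1: f = 2 > 0 → [-2, -1]
midpoint -1.5: f = -10.125 < 0 → [-1.5, -1]
midpoint -1.25: f = -2.9844 < 0 → [-1.25, -1]
midpoint -1.125: f = -0.2402 < 0 → [-1.125, -1]

-+---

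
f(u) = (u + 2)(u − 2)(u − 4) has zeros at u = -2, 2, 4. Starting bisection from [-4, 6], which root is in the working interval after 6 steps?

-2

f(1) = 9 > 0, so the root lies in [-4, 1]
f(-1.5) = 9.625 > 0, so the root lies in [-4, -1.5]
f(-2.75) = -24.046875 < 0, so the root lies in [-2.75, -1.5]
f(-2.125) = -3.1582 < 0, so the root lies in [-2.125, -1.5]
f(-1.8125) = 4.155 > 0, so the root lies in [-2.125, -1.8125]
f(-1.96875) = 0.7403 > 0, so the root lies in [-2.125, -1.96875]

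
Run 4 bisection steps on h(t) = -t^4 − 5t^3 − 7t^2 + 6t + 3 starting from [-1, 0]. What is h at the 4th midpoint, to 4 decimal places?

midpoint -0.5: h = -1.1875 < 0 → [-0.5, 0]
midpoint -0.25: h = 1.136719 > 0 → [-0.5, -0.25]
midpoint -0.375: h = 0.009521 > 0 → [-0.5, -0.375]
midpoint -0.4375: h = -0.5828 < 0 → [-0.4375, -0.375]

-0.5828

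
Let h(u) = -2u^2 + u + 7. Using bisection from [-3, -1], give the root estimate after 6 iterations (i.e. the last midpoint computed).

m = -2, h(m) = -3 (−); new bracket [-2, -1]
m = -1.5, h(m) = 1 (+); new bracket [-2, -1.5]
m = -1.75, h(m) = -0.875 (−); new bracket [-1.75, -1.5]
m = -1.625, h(m) = 0.0938 (+); new bracket [-1.75, -1.625]
m = -1.6875, h(m) = -0.3828 (−); new bracket [-1.6875, -1.625]
m = -1.65625, h(m) = -0.1426 (−); new bracket [-1.65625, -1.625]

-1.65625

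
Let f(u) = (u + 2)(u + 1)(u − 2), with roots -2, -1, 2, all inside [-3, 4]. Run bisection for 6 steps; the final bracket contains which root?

2

f(0.5) = -5.625 < 0, so the root lies in [0.5, 4]
f(2.25) = 3.453125 > 0, so the root lies in [0.5, 2.25]
f(1.375) = -5.009766 < 0, so the root lies in [1.375, 2.25]
f(1.8125) = -2.0105 < 0, so the root lies in [1.8125, 2.25]
f(2.03125) = 0.3819 > 0, so the root lies in [1.8125, 2.03125]
f(1.921875) = -0.8953 < 0, so the root lies in [1.921875, 2.03125]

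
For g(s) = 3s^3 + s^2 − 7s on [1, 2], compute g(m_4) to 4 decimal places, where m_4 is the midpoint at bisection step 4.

-0.6819

s = 1.5 gives g = 1.875, positive; keep [1, 1.5]
s = 1.25 gives g = -1.328125, negative; keep [1.25, 1.5]
s = 1.375 gives g = 0.064453, positive; keep [1.25, 1.375]
s = 1.3125 gives g = -0.6819, negative; keep [1.3125, 1.375]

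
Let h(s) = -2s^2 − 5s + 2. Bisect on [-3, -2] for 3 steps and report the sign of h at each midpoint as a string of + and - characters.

s = -2.5 gives h = 2, positive; keep [-3, -2.5]
s = -2.75 gives h = 0.625, positive; keep [-3, -2.75]
s = -2.875 gives h = -0.15625, negative; keep [-2.875, -2.75]

++-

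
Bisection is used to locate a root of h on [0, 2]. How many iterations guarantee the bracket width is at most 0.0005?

12

Width after n steps is 2/2^n. Need 2^n ≥ 2/0.0005 = 4000.
2^11 = 2048 < 4000 ≤ 2^12 = 4096, so n = 12.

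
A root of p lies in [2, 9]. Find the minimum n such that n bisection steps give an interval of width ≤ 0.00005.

Width after n steps is 7/2^n. Need 2^n ≥ 7/0.00005 = 140000.
2^17 = 131072 < 140000 ≤ 2^18 = 262144, so n = 18.

18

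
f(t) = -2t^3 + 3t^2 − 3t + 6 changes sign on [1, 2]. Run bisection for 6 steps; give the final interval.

[1.671875, 1.6875]

m = 1.5, f(m) = 1.5 (+); new bracket [1.5, 2]
m = 1.75, f(m) = -0.78125 (−); new bracket [1.5, 1.75]
m = 1.625, f(m) = 0.464844 (+); new bracket [1.625, 1.75]
m = 1.6875, f(m) = -0.1304 (−); new bracket [1.625, 1.6875]
m = 1.65625, f(m) = 0.174 (+); new bracket [1.65625, 1.6875]
m = 1.671875, f(m) = 0.0235 (+); new bracket [1.671875, 1.6875]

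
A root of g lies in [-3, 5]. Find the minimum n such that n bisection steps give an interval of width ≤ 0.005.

Width after n steps is 8/2^n. Need 2^n ≥ 8/0.005 = 1600.
2^10 = 1024 < 1600 ≤ 2^11 = 2048, so n = 11.

11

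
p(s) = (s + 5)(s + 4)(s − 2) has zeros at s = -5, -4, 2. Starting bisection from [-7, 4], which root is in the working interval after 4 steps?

2

m = -1.5, p(m) = -30.625 (−); new bracket [-1.5, 4]
m = 1.25, p(m) = -24.609375 (−); new bracket [1.25, 4]
m = 2.625, p(m) = 31.572266 (+); new bracket [1.25, 2.625]
m = 1.9375, p(m) = -2.5745 (−); new bracket [1.9375, 2.625]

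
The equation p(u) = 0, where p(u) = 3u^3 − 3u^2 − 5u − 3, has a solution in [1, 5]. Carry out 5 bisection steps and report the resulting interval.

m = 3, p(m) = 36 (+); new bracket [1, 3]
m = 2, p(m) = -1 (−); new bracket [2, 3]
m = 2.5, p(m) = 12.625 (+); new bracket [2, 2.5]
m = 2.25, p(m) = 4.7344 (+); new bracket [2, 2.25]
m = 2.125, p(m) = 1.6152 (+); new bracket [2, 2.125]

[2, 2.125]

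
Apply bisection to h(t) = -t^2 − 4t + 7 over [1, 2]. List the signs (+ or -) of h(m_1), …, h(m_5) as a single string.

t = 1.5 gives h = -1.25, negative; keep [1, 1.5]
t = 1.25 gives h = 0.4375, positive; keep [1.25, 1.5]
t = 1.375 gives h = -0.390625, negative; keep [1.25, 1.375]
t = 1.3125 gives h = 0.0273, positive; keep [1.3125, 1.375]
t = 1.34375 gives h = -0.1807, negative; keep [1.3125, 1.34375]

-+-+-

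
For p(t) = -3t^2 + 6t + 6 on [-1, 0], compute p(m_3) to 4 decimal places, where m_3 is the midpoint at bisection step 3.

1.0781

midpoint -0.5: p = 2.25 > 0 → [-1, -0.5]
midpoint -0.75: p = -0.1875 < 0 → [-0.75, -0.5]
midpoint -0.625: p = 1.078125 > 0 → [-0.75, -0.625]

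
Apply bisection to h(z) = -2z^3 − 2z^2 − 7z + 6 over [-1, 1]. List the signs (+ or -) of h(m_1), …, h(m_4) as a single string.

++-+

h(0) = 6 > 0, so the root lies in [0, 1]
h(0.5) = 1.75 > 0, so the root lies in [0.5, 1]
h(0.75) = -1.21875 < 0, so the root lies in [0.5, 0.75]
h(0.625) = 0.3555 > 0, so the root lies in [0.625, 0.75]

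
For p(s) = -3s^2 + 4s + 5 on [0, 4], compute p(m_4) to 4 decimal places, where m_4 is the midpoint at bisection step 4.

p(2) = 1 > 0, so the root lies in [2, 4]
p(3) = -10 < 0, so the root lies in [2, 3]
p(2.5) = -3.75 < 0, so the root lies in [2, 2.5]
p(2.25) = -1.1875 < 0, so the root lies in [2, 2.25]

-1.1875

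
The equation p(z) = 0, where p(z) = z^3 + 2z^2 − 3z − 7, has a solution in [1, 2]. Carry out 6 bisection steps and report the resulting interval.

z = 1.5 gives p = -3.625, negative; keep [1.5, 2]
z = 1.75 gives p = -0.765625, negative; keep [1.75, 2]
z = 1.875 gives p = 0.998047, positive; keep [1.75, 1.875]
z = 1.8125 gives p = 0.0872, positive; keep [1.75, 1.8125]
z = 1.78125 gives p = -0.3464, negative; keep [1.78125, 1.8125]
z = 1.796875 gives p = -0.1314, negative; keep [1.796875, 1.8125]

[1.796875, 1.8125]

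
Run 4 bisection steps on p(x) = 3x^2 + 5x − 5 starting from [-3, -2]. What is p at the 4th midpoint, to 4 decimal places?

-0.5195

m = -2.5, p(m) = 1.25 (+); new bracket [-2.5, -2]
m = -2.25, p(m) = -1.0625 (−); new bracket [-2.5, -2.25]
m = -2.375, p(m) = 0.046875 (+); new bracket [-2.375, -2.25]
m = -2.3125, p(m) = -0.5195 (−); new bracket [-2.375, -2.3125]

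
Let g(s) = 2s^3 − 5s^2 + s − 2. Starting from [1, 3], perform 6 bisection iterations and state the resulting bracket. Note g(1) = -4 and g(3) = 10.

[2.4375, 2.46875]

g(2) = -4 < 0, so the root lies in [2, 3]
g(2.5) = 0.5 > 0, so the root lies in [2, 2.5]
g(2.25) = -2.28125 < 0, so the root lies in [2.25, 2.5]
g(2.375) = -1.0352 < 0, so the root lies in [2.375, 2.5]
g(2.4375) = -0.3052 < 0, so the root lies in [2.4375, 2.5]
g(2.46875) = 0.0878 > 0, so the root lies in [2.4375, 2.46875]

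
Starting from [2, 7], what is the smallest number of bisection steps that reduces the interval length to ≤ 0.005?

10

Width after n steps is 5/2^n. Need 2^n ≥ 5/0.005 = 1000.
2^9 = 512 < 1000 ≤ 2^10 = 1024, so n = 10.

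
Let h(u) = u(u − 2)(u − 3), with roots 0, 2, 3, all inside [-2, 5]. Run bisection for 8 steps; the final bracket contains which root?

0

m = 1.5, h(m) = 1.125 (+); new bracket [-2, 1.5]
m = -0.25, h(m) = -1.828125 (−); new bracket [-0.25, 1.5]
m = 0.625, h(m) = 2.041016 (+); new bracket [-0.25, 0.625]
m = 0.1875, h(m) = 0.9558 (+); new bracket [-0.25, 0.1875]
m = -0.03125, h(m) = -0.1924 (−); new bracket [-0.03125, 0.1875]
m = 0.078125, h(m) = 0.4387 (+); new bracket [-0.03125, 0.078125]
m = 0.0234375, h(m) = 0.1379 (+); new bracket [-0.03125, 0.0234375]
m = -0.00390625, h(m) = -0.0235 (−); new bracket [-0.00390625, 0.0234375]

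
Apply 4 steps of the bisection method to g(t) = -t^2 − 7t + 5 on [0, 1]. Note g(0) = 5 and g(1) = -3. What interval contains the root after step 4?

m = 0.5, g(m) = 1.25 (+); new bracket [0.5, 1]
m = 0.75, g(m) = -0.8125 (−); new bracket [0.5, 0.75]
m = 0.625, g(m) = 0.234375 (+); new bracket [0.625, 0.75]
m = 0.6875, g(m) = -0.2852 (−); new bracket [0.625, 0.6875]

[0.625, 0.6875]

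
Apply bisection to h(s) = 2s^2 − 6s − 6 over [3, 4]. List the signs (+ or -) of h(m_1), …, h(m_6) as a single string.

--++-+

s = 3.5 gives h = -2.5, negative; keep [3.5, 4]
s = 3.75 gives h = -0.375, negative; keep [3.75, 4]
s = 3.875 gives h = 0.78125, positive; keep [3.75, 3.875]
s = 3.8125 gives h = 0.1953, positive; keep [3.75, 3.8125]
s = 3.78125 gives h = -0.0918, negative; keep [3.78125, 3.8125]
s = 3.796875 gives h = 0.0513, positive; keep [3.78125, 3.796875]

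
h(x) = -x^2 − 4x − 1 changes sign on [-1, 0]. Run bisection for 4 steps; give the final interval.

[-0.3125, -0.25]

m = -0.5, h(m) = 0.75 (+); new bracket [-0.5, 0]
m = -0.25, h(m) = -0.0625 (−); new bracket [-0.5, -0.25]
m = -0.375, h(m) = 0.359375 (+); new bracket [-0.375, -0.25]
m = -0.3125, h(m) = 0.1523 (+); new bracket [-0.3125, -0.25]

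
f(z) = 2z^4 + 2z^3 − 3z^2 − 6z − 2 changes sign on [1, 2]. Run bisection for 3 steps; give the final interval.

midpoint 1.5: f = -0.875 < 0 → [1.5, 2]
midpoint 1.75: f = 7.789062 > 0 → [1.5, 1.75]
midpoint 1.625: f = 2.855957 > 0 → [1.5, 1.625]

[1.5, 1.625]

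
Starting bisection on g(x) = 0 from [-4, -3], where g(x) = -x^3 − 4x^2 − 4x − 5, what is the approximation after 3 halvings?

midpoint -3.5: g = 2.875 > 0 → [-3.5, -3]
midpoint -3.25: g = 0.078125 > 0 → [-3.25, -3]
midpoint -3.125: g = -1.044922 < 0 → [-3.25, -3.125]

-3.125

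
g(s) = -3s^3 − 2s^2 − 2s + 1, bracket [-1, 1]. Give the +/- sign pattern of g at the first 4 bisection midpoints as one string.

midpoint 0: g = 1 > 0 → [0, 1]
midpoint 0.5: g = -0.875 < 0 → [0, 0.5]
midpoint 0.25: g = 0.328125 > 0 → [0.25, 0.5]
midpoint 0.375: g = -0.1895 < 0 → [0.25, 0.375]

+-+-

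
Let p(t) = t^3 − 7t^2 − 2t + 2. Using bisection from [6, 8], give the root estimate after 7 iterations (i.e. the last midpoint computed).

p(7) = -12 < 0, so the root lies in [7, 8]
p(7.5) = 15.125 > 0, so the root lies in [7, 7.5]
p(7.25) = 0.640625 > 0, so the root lies in [7, 7.25]
p(7.125) = -5.9043 < 0, so the root lies in [7.125, 7.25]
p(7.1875) = -2.6887 < 0, so the root lies in [7.1875, 7.25]
p(7.21875) = -1.0384 < 0, so the root lies in [7.21875, 7.25]
p(7.234375) = -0.2025 < 0, so the root lies in [7.234375, 7.25]

7.234375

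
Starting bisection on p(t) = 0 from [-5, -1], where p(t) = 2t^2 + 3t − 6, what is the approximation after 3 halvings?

p(-3) = 3 > 0, so the root lies in [-3, -1]
p(-2) = -4 < 0, so the root lies in [-3, -2]
p(-2.5) = -1 < 0, so the root lies in [-3, -2.5]

-2.5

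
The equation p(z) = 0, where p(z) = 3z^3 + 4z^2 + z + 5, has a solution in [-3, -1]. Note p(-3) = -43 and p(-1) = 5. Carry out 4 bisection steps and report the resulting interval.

m = -2, p(m) = -5 (−); new bracket [-2, -1]
m = -1.5, p(m) = 2.375 (+); new bracket [-2, -1.5]
m = -1.75, p(m) = -0.578125 (−); new bracket [-1.75, -1.5]
m = -1.625, p(m) = 1.0645 (+); new bracket [-1.75, -1.625]

[-1.75, -1.625]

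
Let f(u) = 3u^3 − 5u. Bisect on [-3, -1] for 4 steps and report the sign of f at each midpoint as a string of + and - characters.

u = -2 gives f = -14, negative; keep [-2, -1]
u = -1.5 gives f = -2.625, negative; keep [-1.5, -1]
u = -1.25 gives f = 0.390625, positive; keep [-1.5, -1.25]
u = -1.375 gives f = -0.9238, negative; keep [-1.375, -1.25]

--+-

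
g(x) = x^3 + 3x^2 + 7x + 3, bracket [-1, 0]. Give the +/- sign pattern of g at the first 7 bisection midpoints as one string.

+----++

m = -0.5, g(m) = 0.125 (+); new bracket [-1, -0.5]
m = -0.75, g(m) = -0.984375 (−); new bracket [-0.75, -0.5]
m = -0.625, g(m) = -0.447266 (−); new bracket [-0.625, -0.5]
m = -0.5625, g(m) = -0.1663 (−); new bracket [-0.5625, -0.5]
m = -0.53125, g(m) = -0.022 (−); new bracket [-0.53125, -0.5]
m = -0.515625, g(m) = 0.0511 (+); new bracket [-0.53125, -0.515625]
m = -0.5234375, g(m) = 0.0145 (+); new bracket [-0.53125, -0.5234375]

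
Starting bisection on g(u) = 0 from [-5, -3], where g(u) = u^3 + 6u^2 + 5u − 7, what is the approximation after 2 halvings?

g(-4) = 5 > 0, so the root lies in [-5, -4]
g(-4.5) = 0.875 > 0, so the root lies in [-5, -4.5]

-4.5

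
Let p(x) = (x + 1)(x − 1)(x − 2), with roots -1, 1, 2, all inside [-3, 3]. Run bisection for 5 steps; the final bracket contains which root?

m = 0, p(m) = 2 (+); new bracket [-3, 0]
m = -1.5, p(m) = -4.375 (−); new bracket [-1.5, 0]
m = -0.75, p(m) = 1.203125 (+); new bracket [-1.5, -0.75]
m = -1.125, p(m) = -0.8301 (−); new bracket [-1.125, -0.75]
m = -0.9375, p(m) = 0.3557 (+); new bracket [-1.125, -0.9375]

-1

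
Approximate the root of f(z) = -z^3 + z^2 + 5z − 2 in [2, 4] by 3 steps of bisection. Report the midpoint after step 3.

2.75

m = 3, f(m) = -5 (−); new bracket [2, 3]
m = 2.5, f(m) = 1.125 (+); new bracket [2.5, 3]
m = 2.75, f(m) = -1.484375 (−); new bracket [2.5, 2.75]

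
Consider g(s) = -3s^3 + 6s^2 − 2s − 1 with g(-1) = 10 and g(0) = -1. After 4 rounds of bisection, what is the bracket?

midpoint -0.5: g = 1.875 > 0 → [-0.5, 0]
midpoint -0.25: g = -0.078125 < 0 → [-0.5, -0.25]
midpoint -0.375: g = 0.751953 > 0 → [-0.375, -0.25]
midpoint -0.3125: g = 0.3025 > 0 → [-0.3125, -0.25]

[-0.3125, -0.25]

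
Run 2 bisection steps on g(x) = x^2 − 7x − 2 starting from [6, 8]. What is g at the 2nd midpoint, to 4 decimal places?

1.7500

g(7) = -2 < 0, so the root lies in [7, 8]
g(7.5) = 1.75 > 0, so the root lies in [7, 7.5]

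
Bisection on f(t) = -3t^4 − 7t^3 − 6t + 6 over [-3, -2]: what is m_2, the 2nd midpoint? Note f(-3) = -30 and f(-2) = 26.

midpoint -2.5: f = 13.1875 > 0 → [-3, -2.5]
midpoint -2.75: f = -3.496094 < 0 → [-2.75, -2.5]

-2.75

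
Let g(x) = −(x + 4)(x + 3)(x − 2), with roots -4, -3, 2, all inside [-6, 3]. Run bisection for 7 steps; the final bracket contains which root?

midpoint -1.5: g = 13.125 > 0 → [-1.5, 3]
midpoint 0.75: g = 22.265625 > 0 → [0.75, 3]
midpoint 1.875: g = 3.580078 > 0 → [1.875, 3]
midpoint 2.4375: g = -15.3142 < 0 → [1.875, 2.4375]
midpoint 2.15625: g = -4.9599 < 0 → [1.875, 2.15625]
midpoint 2.015625: g = -0.4714 < 0 → [1.875, 2.015625]
midpoint 1.9453125: g = 1.6079 > 0 → [1.9453125, 2.015625]

2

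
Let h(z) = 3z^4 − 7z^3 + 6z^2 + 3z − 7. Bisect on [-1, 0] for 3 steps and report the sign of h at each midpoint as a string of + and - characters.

--+

z = -0.5 gives h = -5.9375, negative; keep [-1, -0.5]
z = -0.75 gives h = -1.972656, negative; keep [-1, -0.75]
z = -0.875 gives h = 1.416748, positive; keep [-0.875, -0.75]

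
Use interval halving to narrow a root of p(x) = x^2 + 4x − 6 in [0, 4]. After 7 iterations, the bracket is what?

[1.15625, 1.1875]

midpoint 2: p = 6 > 0 → [0, 2]
midpoint 1: p = -1 < 0 → [1, 2]
midpoint 1.5: p = 2.25 > 0 → [1, 1.5]
midpoint 1.25: p = 0.5625 > 0 → [1, 1.25]
midpoint 1.125: p = -0.2344 < 0 → [1.125, 1.25]
midpoint 1.1875: p = 0.1602 > 0 → [1.125, 1.1875]
midpoint 1.15625: p = -0.0381 < 0 → [1.15625, 1.1875]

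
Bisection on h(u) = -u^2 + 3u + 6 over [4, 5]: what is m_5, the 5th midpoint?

4.34375

u = 4.5 gives h = -0.75, negative; keep [4, 4.5]
u = 4.25 gives h = 0.6875, positive; keep [4.25, 4.5]
u = 4.375 gives h = -0.015625, negative; keep [4.25, 4.375]
u = 4.3125 gives h = 0.3398, positive; keep [4.3125, 4.375]
u = 4.34375 gives h = 0.1631, positive; keep [4.34375, 4.375]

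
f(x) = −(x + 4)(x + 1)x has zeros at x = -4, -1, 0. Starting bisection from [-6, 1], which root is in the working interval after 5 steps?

-4

f(-2.5) = -5.625 < 0, so the root lies in [-6, -2.5]
f(-4.25) = 3.453125 > 0, so the root lies in [-4.25, -2.5]
f(-3.375) = -5.009766 < 0, so the root lies in [-4.25, -3.375]
f(-3.8125) = -2.0105 < 0, so the root lies in [-4.25, -3.8125]
f(-4.03125) = 0.3819 > 0, so the root lies in [-4.03125, -3.8125]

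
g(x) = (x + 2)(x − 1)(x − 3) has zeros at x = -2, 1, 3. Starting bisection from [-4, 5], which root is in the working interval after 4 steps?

g(0.5) = 3.125 > 0, so the root lies in [-4, 0.5]
g(-1.75) = 3.265625 > 0, so the root lies in [-4, -1.75]
g(-2.875) = -19.919922 < 0, so the root lies in [-2.875, -1.75]
g(-2.3125) = -5.4993 < 0, so the root lies in [-2.3125, -1.75]

-2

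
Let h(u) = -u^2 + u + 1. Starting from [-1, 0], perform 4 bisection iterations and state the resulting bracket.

u = -0.5 gives h = 0.25, positive; keep [-1, -0.5]
u = -0.75 gives h = -0.3125, negative; keep [-0.75, -0.5]
u = -0.625 gives h = -0.015625, negative; keep [-0.625, -0.5]
u = -0.5625 gives h = 0.1211, positive; keep [-0.625, -0.5625]

[-0.625, -0.5625]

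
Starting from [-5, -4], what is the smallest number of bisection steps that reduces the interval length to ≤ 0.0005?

11

Width after n steps is 1/2^n. Need 2^n ≥ 1/0.0005 = 2000.
2^10 = 1024 < 2000 ≤ 2^11 = 2048, so n = 11.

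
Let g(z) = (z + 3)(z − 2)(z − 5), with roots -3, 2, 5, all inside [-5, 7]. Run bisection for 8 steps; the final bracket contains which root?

-3

z = 1 gives g = 16, positive; keep [-5, 1]
z = -2 gives g = 28, positive; keep [-5, -2]
z = -3.5 gives g = -23.375, negative; keep [-3.5, -2]
z = -2.75 gives g = 9.2031, positive; keep [-3.5, -2.75]
z = -3.125 gives g = -5.2051, negative; keep [-3.125, -2.75]
z = -2.9375 gives g = 2.4495, positive; keep [-3.125, -2.9375]
z = -3.03125 gives g = -1.2627, negative; keep [-3.03125, -2.9375]
z = -2.984375 gives g = 0.6218, positive; keep [-3.03125, -2.984375]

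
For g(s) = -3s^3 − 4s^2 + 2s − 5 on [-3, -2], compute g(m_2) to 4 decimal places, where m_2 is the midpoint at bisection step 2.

midpoint -2.5: g = 11.875 > 0 → [-2.5, -2]
midpoint -2.25: g = 4.421875 > 0 → [-2.25, -2]

4.4219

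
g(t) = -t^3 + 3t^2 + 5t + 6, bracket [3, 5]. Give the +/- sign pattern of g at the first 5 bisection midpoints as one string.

+-++-

g(4) = 10 > 0, so the root lies in [4, 5]
g(4.5) = -1.875 < 0, so the root lies in [4, 4.5]
g(4.25) = 4.671875 > 0, so the root lies in [4.25, 4.5]
g(4.375) = 1.5566 > 0, so the root lies in [4.375, 4.5]
g(4.4375) = -0.1189 < 0, so the root lies in [4.375, 4.4375]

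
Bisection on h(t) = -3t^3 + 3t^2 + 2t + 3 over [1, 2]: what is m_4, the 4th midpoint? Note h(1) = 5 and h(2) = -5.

t = 1.5 gives h = 2.625, positive; keep [1.5, 2]
t = 1.75 gives h = -0.390625, negative; keep [1.5, 1.75]
t = 1.625 gives h = 1.298828, positive; keep [1.625, 1.75]
t = 1.6875 gives h = 0.5017, positive; keep [1.6875, 1.75]

1.6875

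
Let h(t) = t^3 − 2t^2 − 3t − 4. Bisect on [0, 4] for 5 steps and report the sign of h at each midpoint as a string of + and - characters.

h(2) = -10 < 0, so the root lies in [2, 4]
h(3) = -4 < 0, so the root lies in [3, 4]
h(3.5) = 3.875 > 0, so the root lies in [3, 3.5]
h(3.25) = -0.5469 < 0, so the root lies in [3.25, 3.5]
h(3.375) = 1.5371 > 0, so the root lies in [3.25, 3.375]

--+-+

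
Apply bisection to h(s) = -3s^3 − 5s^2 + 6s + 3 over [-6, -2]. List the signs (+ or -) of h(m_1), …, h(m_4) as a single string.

+++-

s = -4 gives h = 91, positive; keep [-4, -2]
s = -3 gives h = 21, positive; keep [-3, -2]
s = -2.5 gives h = 3.625, positive; keep [-2.5, -2]
s = -2.25 gives h = -1.6406, negative; keep [-2.5, -2.25]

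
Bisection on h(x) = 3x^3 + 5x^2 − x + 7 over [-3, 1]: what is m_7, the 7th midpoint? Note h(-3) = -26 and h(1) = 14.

-2.28125

x = -1 gives h = 10, positive; keep [-3, -1]
x = -2 gives h = 5, positive; keep [-3, -2]
x = -2.5 gives h = -6.125, negative; keep [-2.5, -2]
x = -2.25 gives h = 0.3906, positive; keep [-2.5, -2.25]
x = -2.375 gives h = -2.6113, negative; keep [-2.375, -2.25]
x = -2.3125 gives h = -1.0486, negative; keep [-2.3125, -2.25]
x = -2.28125 gives h = -0.3138, negative; keep [-2.28125, -2.25]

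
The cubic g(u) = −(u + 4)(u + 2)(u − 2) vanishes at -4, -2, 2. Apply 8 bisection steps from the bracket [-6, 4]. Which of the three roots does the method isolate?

2

midpoint -1: g = 9 > 0 → [-1, 4]
midpoint 1.5: g = 9.625 > 0 → [1.5, 4]
midpoint 2.75: g = -24.046875 < 0 → [1.5, 2.75]
midpoint 2.125: g = -3.1582 < 0 → [1.5, 2.125]
midpoint 1.8125: g = 4.155 > 0 → [1.8125, 2.125]
midpoint 1.96875: g = 0.7403 > 0 → [1.96875, 2.125]
midpoint 2.046875: g = -1.1471 < 0 → [1.96875, 2.046875]
midpoint 2.0078125: g = -0.1881 < 0 → [1.96875, 2.0078125]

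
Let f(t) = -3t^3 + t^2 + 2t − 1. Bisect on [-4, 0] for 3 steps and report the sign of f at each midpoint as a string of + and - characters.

++-

t = -2 gives f = 23, positive; keep [-2, 0]
t = -1 gives f = 1, positive; keep [-1, 0]
t = -0.5 gives f = -1.375, negative; keep [-1, -0.5]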